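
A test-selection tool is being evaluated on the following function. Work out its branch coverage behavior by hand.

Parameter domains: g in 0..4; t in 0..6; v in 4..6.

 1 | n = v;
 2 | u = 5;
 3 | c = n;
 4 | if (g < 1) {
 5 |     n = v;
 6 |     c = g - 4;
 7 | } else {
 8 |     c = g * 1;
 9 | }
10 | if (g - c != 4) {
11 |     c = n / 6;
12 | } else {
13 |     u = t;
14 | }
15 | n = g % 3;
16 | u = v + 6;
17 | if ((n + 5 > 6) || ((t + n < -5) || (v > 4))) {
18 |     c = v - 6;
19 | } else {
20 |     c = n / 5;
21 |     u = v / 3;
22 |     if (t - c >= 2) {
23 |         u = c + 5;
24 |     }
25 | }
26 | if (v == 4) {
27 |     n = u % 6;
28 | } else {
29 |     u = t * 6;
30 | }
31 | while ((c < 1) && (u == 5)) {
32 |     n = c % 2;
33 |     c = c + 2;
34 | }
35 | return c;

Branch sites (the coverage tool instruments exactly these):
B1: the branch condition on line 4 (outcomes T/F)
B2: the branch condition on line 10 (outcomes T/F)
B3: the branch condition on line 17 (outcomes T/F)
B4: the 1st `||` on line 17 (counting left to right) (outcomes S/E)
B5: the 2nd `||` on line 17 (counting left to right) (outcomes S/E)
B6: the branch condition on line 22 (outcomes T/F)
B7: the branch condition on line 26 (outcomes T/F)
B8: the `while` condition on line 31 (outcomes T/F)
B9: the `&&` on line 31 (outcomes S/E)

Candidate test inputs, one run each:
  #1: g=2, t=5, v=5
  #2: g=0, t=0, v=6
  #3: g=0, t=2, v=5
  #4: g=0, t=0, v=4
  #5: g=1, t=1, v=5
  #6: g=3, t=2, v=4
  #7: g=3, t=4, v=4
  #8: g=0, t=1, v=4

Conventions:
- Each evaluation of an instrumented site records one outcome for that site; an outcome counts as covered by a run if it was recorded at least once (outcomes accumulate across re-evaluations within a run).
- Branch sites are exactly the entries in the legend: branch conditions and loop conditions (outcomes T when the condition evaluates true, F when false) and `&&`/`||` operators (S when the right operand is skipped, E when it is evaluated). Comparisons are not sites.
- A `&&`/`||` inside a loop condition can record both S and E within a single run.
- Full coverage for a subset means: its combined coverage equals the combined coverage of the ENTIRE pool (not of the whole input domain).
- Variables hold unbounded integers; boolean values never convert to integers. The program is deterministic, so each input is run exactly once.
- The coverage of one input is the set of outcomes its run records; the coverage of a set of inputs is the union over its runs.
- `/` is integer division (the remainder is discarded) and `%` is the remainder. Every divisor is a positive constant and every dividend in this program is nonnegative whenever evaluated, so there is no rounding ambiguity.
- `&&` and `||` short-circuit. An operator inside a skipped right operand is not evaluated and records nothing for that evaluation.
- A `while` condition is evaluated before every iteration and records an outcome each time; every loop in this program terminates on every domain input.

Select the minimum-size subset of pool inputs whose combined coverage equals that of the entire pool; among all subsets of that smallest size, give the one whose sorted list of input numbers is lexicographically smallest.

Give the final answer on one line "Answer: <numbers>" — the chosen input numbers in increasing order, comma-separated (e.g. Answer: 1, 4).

#1 (g=2, t=5, v=5) -> B1->F, B2->T, B4->S, B3->T, B7->F, B9->E, B8->F; covered: B1=F, B2=T, B3=T, B4=S, B7=F, B8=F, B9=E
#2 (g=0, t=0, v=6) -> B1->T, B2->F, B4->E, B5->E, B3->T, B7->F, B9->E, B8->F; covered: B1=T, B2=F, B3=T, B4=E, B5=E, B7=F, B8=F, B9=E
#3 (g=0, t=2, v=5) -> B1->T, B2->F, B4->E, B5->E, B3->T, B7->F, B9->E, B8->F; covered: B1=T, B2=F, B3=T, B4=E, B5=E, B7=F, B8=F, B9=E
#4 (g=0, t=0, v=4) -> B1->T, B2->F, B4->E, B5->E, B3->F, B6->F, B7->T, B9->E, B8->F; covered: B1=T, B2=F, B3=F, B4=E, B5=E, B6=F, B7=T, B8=F, B9=E
#5 (g=1, t=1, v=5) -> B1->F, B2->T, B4->E, B5->E, B3->T, B7->F, B9->E, B8->F; covered: B1=F, B2=T, B3=T, B4=E, B5=E, B7=F, B8=F, B9=E
#6 (g=3, t=2, v=4) -> B1->F, B2->T, B4->E, B5->E, B3->F, B6->T, B7->T, B9->E, B8->T, B9->S, B8->F; covered: B1=F, B2=T, B3=F, B4=E, B5=E, B6=T, B7=T, B8=T, B8=F, B9=S, B9=E
#7 (g=3, t=4, v=4) -> B1->F, B2->T, B4->E, B5->E, B3->F, B6->T, B7->T, B9->E, B8->T, B9->S, B8->F; covered: B1=F, B2=T, B3=F, B4=E, B5=E, B6=T, B7=T, B8=T, B8=F, B9=S, B9=E
#8 (g=0, t=1, v=4) -> B1->T, B2->F, B4->E, B5->E, B3->F, B6->F, B7->T, B9->E, B8->F; covered: B1=T, B2=F, B3=F, B4=E, B5=E, B6=F, B7=T, B8=F, B9=E
together the pool reaches 17 outcomes: B1=T, B1=F, B2=T, B2=F, B3=T, B3=F, B4=S, B4=E, B5=E, B6=T, B6=F, B7=T, B7=F, B8=T, B8=F, B9=S, B9=E
checked all size-1 subsets: none covers 17 outcomes (max 11/17)
checked all size-2 subsets: none covers 17 outcomes (max 15/17)
at size 3, {1, 4, 6} reaches all 17 outcomes; every lexicographically earlier size-3 subset fails

Answer: 1, 4, 6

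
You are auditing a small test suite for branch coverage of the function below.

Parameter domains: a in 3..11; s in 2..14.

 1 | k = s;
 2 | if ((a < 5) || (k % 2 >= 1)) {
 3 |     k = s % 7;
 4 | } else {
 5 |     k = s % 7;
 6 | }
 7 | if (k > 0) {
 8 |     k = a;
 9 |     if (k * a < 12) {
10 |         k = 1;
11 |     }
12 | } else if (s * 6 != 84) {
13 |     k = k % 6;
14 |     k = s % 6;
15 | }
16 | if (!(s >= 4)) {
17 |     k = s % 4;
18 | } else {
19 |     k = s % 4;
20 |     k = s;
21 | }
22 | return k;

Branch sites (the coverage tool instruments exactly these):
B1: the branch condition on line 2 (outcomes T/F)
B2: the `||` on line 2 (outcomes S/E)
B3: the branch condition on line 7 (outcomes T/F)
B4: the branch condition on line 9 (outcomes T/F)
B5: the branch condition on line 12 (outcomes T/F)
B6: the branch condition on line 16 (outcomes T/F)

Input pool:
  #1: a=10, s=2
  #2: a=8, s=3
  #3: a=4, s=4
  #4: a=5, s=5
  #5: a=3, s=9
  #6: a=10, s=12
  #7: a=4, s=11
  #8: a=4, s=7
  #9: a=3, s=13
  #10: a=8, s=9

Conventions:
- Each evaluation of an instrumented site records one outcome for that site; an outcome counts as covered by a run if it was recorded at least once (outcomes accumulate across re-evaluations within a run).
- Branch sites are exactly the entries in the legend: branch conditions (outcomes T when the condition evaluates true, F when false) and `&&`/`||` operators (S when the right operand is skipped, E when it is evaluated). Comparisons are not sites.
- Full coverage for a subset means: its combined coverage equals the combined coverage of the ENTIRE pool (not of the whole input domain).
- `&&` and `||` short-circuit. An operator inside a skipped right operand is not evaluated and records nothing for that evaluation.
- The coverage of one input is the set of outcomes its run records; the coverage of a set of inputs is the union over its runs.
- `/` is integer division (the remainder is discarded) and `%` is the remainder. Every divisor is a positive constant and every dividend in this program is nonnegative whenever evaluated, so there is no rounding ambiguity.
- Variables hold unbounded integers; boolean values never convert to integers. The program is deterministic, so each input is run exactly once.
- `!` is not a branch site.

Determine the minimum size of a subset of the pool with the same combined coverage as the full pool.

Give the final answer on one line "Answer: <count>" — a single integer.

input #1 (a=10, s=2): events B2->E, B1->F, B3->T, B4->F, B6->T; covers B1=F, B2=E, B3=T, B4=F, B6=T
input #2 (a=8, s=3): events B2->E, B1->T, B3->T, B4->F, B6->T; covers B1=T, B2=E, B3=T, B4=F, B6=T
input #3 (a=4, s=4): events B2->S, B1->T, B3->T, B4->F, B6->F; covers B1=T, B2=S, B3=T, B4=F, B6=F
input #4 (a=5, s=5): events B2->E, B1->T, B3->T, B4->F, B6->F; covers B1=T, B2=E, B3=T, B4=F, B6=F
input #5 (a=3, s=9): events B2->S, B1->T, B3->T, B4->T, B6->F; covers B1=T, B2=S, B3=T, B4=T, B6=F
input #6 (a=10, s=12): events B2->E, B1->F, B3->T, B4->F, B6->F; covers B1=F, B2=E, B3=T, B4=F, B6=F
input #7 (a=4, s=11): events B2->S, B1->T, B3->T, B4->F, B6->F; covers B1=T, B2=S, B3=T, B4=F, B6=F
input #8 (a=4, s=7): events B2->S, B1->T, B3->F, B5->T, B6->F; covers B1=T, B2=S, B3=F, B5=T, B6=F
input #9 (a=3, s=13): events B2->S, B1->T, B3->T, B4->T, B6->F; covers B1=T, B2=S, B3=T, B4=T, B6=F
input #10 (a=8, s=9): events B2->E, B1->T, B3->T, B4->F, B6->F; covers B1=T, B2=E, B3=T, B4=F, B6=F
pool-wide coverage (11 outcomes): B1=T, B1=F, B2=S, B2=E, B3=T, B3=F, B4=T, B4=F, B5=T, B6=T, B6=F
checked all size-1 subsets: none covers 11 outcomes (max 5/11)
checked all size-2 subsets: none covers 11 outcomes (max 10/11)
inputs {1, 5, 8} (size 3) cover everything; no size-3 subset with a lexicographically smaller index list covers all 11

Answer: 3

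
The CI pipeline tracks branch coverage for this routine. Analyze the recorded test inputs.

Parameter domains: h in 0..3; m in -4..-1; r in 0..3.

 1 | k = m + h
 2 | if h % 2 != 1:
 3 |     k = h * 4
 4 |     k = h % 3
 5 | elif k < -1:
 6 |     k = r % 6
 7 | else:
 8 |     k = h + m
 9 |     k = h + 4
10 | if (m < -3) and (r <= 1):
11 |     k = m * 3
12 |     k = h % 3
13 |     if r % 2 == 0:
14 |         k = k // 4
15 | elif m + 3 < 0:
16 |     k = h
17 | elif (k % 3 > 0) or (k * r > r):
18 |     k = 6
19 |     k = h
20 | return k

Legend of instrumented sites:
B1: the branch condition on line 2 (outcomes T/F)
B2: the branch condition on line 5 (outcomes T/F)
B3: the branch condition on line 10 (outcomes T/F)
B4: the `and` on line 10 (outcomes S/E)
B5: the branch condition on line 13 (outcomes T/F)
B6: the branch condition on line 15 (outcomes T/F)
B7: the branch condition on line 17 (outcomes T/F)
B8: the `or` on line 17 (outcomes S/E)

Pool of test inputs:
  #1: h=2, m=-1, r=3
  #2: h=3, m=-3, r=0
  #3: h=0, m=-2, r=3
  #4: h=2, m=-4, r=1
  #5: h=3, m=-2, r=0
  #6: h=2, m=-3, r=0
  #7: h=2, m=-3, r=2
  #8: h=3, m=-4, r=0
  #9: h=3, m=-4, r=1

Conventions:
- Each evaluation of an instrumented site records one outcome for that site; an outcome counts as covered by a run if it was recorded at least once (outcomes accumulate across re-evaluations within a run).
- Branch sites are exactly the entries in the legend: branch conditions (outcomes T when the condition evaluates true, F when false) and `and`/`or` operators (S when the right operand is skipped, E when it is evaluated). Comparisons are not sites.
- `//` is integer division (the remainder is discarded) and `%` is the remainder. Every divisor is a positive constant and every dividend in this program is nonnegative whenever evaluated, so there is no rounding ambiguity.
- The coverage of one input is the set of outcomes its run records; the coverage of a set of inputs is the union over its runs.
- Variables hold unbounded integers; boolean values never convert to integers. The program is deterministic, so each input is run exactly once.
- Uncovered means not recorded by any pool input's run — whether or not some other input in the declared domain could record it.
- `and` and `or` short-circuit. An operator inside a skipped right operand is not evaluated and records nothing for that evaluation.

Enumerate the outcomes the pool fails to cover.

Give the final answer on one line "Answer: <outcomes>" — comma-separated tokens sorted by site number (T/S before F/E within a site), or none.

input #1 (h=2, m=-1, r=3): covers B1=T, B3=F, B4=S, B6=F, B7=T, B8=S
input #2 (h=3, m=-3, r=0): covers B1=F, B2=F, B3=F, B4=S, B6=F, B7=T, B8=S
input #3 (h=0, m=-2, r=3): covers B1=T, B3=F, B4=S, B6=F, B7=F, B8=E
input #4 (h=2, m=-4, r=1): covers B1=T, B3=T, B4=E, B5=F
input #5 (h=3, m=-2, r=0): covers B1=F, B2=F, B3=F, B4=S, B6=F, B7=T, B8=S
input #6 (h=2, m=-3, r=0): covers B1=T, B3=F, B4=S, B6=F, B7=T, B8=S
input #7 (h=2, m=-3, r=2): covers B1=T, B3=F, B4=S, B6=F, B7=T, B8=S
input #8 (h=3, m=-4, r=0): covers B1=F, B2=F, B3=T, B4=E, B5=T
input #9 (h=3, m=-4, r=1): covers B1=F, B2=F, B3=T, B4=E, B5=F
union over the pool: B1=T, B1=F, B2=F, B3=T, B3=F, B4=S, B4=E, B5=T, B5=F, B6=F, B7=T, B7=F, B8=S, B8=E
uncovered (2 of 16): B2=T, B6=T

Answer: B2=T, B6=T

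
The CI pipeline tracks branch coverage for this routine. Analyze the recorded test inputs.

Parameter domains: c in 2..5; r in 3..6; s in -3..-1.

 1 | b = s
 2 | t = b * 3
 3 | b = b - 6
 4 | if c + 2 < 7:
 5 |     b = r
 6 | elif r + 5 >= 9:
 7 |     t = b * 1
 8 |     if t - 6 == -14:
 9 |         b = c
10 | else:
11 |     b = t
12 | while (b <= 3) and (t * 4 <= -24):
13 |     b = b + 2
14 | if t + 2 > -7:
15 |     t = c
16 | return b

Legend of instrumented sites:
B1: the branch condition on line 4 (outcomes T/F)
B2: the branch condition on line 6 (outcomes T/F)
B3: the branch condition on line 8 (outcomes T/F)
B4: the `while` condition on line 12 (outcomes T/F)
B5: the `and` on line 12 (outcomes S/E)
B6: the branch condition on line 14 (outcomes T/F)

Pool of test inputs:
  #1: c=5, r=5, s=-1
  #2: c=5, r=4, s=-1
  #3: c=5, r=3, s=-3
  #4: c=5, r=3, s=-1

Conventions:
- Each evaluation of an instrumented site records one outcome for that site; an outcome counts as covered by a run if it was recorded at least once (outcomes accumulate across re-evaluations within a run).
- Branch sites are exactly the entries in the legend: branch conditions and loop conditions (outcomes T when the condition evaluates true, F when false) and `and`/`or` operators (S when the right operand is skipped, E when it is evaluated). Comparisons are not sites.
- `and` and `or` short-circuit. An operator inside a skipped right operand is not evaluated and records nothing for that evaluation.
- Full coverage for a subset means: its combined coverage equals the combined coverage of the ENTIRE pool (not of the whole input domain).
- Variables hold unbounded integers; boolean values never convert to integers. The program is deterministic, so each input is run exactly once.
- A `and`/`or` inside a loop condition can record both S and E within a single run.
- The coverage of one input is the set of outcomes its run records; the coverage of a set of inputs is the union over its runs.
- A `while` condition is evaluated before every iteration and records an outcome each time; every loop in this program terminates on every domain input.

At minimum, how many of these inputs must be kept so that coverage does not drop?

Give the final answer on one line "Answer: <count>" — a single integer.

input #1, c=5, r=5, s=-1: events B1->F, B2->T, B3->F, B5->E, B4->T, B5->E, B4->T, B5->E, B4->T, B5->E, B4->T, B5->E, B4->T, B5->E, ...; outcomes B1=F, B2=T, B3=F, B4=T, B4=F, B5=S, B5=E, B6=T
input #2, c=5, r=4, s=-1: events B1->F, B2->T, B3->F, B5->E, B4->T, B5->E, B4->T, B5->E, B4->T, B5->E, B4->T, B5->E, B4->T, B5->E, ...; outcomes B1=F, B2=T, B3=F, B4=T, B4=F, B5=S, B5=E, B6=T
input #3, c=5, r=3, s=-3: events B1->F, B2->F, B5->E, B4->T, B5->E, B4->T, B5->E, B4->T, B5->E, B4->T, B5->E, B4->T, B5->E, B4->T, ...; outcomes B1=F, B2=F, B4=T, B4=F, B5=S, B5=E, B6=F
input #4, c=5, r=3, s=-1: events B1->F, B2->F, B5->E, B4->F, B6->T; outcomes B1=F, B2=F, B4=F, B5=E, B6=T
union over all inputs: B1=F, B2=T, B2=F, B3=F, B4=T, B4=F, B5=S, B5=E, B6=T, B6=F (10 outcomes)
no size-1 subset reaches all 10 outcomes (best union: 8/10)
at size 2, {1, 3} reaches all 10 outcomes; every lexicographically earlier size-2 subset fails

Answer: 2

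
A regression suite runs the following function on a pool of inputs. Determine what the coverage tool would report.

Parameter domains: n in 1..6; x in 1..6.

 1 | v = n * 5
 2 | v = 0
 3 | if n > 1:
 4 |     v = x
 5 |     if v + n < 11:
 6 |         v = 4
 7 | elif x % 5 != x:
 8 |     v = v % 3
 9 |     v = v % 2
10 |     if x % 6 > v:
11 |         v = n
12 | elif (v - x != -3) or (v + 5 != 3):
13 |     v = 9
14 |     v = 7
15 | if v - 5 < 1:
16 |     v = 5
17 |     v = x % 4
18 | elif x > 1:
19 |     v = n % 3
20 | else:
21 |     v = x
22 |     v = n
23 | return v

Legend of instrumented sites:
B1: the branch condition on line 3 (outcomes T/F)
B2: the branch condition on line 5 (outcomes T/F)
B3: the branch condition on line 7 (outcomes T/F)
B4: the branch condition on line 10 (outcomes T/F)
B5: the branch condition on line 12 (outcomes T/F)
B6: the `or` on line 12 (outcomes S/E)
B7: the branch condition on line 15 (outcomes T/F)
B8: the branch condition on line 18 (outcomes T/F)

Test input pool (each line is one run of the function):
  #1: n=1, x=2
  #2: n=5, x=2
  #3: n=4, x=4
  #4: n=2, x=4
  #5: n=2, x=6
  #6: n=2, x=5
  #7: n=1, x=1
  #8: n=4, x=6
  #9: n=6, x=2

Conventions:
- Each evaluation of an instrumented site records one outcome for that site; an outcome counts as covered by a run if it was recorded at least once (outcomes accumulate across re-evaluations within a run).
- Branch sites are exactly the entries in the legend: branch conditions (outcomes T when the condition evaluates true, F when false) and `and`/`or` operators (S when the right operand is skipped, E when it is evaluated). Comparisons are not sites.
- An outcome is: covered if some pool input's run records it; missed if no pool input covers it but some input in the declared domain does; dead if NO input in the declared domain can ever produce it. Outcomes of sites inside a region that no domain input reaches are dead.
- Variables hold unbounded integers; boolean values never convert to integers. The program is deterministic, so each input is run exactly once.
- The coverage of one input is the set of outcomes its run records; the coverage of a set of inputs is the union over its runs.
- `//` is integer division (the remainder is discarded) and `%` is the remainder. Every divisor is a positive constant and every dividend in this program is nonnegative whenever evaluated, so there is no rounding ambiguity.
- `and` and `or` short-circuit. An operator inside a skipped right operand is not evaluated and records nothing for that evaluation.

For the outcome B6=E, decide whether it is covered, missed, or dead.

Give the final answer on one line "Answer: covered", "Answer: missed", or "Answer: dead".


no pool input records B6=E
but domain input (n=1, x=3) does record it -> reachable, so missed
Answer: missed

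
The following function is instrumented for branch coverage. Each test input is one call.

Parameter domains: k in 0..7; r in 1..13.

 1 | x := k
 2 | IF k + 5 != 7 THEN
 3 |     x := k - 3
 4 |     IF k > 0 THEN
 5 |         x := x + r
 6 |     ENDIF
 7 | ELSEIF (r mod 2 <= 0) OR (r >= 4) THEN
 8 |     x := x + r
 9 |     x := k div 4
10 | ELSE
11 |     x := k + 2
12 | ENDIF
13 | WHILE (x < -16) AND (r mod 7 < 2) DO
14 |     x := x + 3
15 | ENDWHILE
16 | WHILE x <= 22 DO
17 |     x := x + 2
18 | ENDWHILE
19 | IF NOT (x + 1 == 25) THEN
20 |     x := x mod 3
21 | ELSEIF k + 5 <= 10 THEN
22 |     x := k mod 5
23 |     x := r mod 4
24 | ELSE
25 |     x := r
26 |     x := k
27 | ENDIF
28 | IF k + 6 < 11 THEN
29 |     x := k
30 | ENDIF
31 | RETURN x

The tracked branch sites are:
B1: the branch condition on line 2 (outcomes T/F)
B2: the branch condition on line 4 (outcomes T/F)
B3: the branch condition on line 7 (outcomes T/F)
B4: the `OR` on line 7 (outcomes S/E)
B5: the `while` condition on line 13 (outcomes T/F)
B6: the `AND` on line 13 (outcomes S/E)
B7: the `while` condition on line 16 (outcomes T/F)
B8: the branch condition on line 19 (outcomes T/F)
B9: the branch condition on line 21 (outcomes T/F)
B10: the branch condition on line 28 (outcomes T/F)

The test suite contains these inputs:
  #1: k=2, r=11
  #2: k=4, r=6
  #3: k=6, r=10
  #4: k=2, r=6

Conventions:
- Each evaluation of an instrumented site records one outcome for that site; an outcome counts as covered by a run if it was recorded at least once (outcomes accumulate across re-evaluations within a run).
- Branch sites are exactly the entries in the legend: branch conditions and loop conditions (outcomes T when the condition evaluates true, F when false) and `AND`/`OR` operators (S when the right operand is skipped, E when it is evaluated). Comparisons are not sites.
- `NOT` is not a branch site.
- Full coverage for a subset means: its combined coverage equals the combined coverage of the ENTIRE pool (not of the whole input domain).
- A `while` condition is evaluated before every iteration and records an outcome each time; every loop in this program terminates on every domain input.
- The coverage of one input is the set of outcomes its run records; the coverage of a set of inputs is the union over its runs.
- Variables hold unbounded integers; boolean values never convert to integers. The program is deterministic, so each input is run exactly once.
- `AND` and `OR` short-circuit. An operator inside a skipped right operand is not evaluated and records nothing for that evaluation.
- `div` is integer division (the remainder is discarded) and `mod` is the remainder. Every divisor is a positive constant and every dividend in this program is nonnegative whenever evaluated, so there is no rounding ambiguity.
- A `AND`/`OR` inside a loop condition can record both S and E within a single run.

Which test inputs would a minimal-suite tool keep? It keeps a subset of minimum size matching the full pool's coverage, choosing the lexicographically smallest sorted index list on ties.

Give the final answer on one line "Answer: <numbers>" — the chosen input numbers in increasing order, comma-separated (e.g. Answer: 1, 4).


run #1 (k=2, r=11) runs B1->F, B4->E, B3->T, B6->S, B5->F, B7->T, B7->T, B7->T, B7->T, B7->T, B7->T, B7->T, B7->T, B7->T, ...; records B1=F, B3=T, B4=E, B5=F, B6=S, B7=T, B7=F, B8=F, B9=T, B10=T
run #2 (k=4, r=6) runs B1->T, B2->T, B6->S, B5->F, B7->T, B7->T, B7->T, B7->T, B7->T, B7->T, B7->T, B7->T, B7->F, B8->T, ...; records B1=T, B2=T, B5=F, B6=S, B7=T, B7=F, B8=T, B10=T
run #3 (k=6, r=10) runs B1->T, B2->T, B6->S, B5->F, B7->T, B7->T, B7->T, B7->T, B7->T, B7->F, B8->T, B10->F; records B1=T, B2=T, B5=F, B6=S, B7=T, B7=F, B8=T, B10=F
run #4 (k=2, r=6) runs B1->F, B4->S, B3->T, B6->S, B5->F, B7->T, B7->T, B7->T, B7->T, B7->T, B7->T, B7->T, B7->T, B7->T, ...; records B1=F, B3=T, B4=S, B5=F, B6=S, B7=T, B7=F, B8=F, B9=T, B10=T
union over all inputs: B1=T, B1=F, B2=T, B3=T, B4=S, B4=E, B5=F, B6=S, B7=T, B7=F, B8=T, B8=F, B9=T, B10=T, B10=F (15 outcomes)
no size-1 subset reaches all 15 outcomes (best union: 10/15)
no size-2 subset reaches all 15 outcomes (best union: 14/15)
the canonical winner is {1, 3, 4}: size 3, full 15-outcome coverage, earliest index list among size-3 covers
Answer: 1, 3, 4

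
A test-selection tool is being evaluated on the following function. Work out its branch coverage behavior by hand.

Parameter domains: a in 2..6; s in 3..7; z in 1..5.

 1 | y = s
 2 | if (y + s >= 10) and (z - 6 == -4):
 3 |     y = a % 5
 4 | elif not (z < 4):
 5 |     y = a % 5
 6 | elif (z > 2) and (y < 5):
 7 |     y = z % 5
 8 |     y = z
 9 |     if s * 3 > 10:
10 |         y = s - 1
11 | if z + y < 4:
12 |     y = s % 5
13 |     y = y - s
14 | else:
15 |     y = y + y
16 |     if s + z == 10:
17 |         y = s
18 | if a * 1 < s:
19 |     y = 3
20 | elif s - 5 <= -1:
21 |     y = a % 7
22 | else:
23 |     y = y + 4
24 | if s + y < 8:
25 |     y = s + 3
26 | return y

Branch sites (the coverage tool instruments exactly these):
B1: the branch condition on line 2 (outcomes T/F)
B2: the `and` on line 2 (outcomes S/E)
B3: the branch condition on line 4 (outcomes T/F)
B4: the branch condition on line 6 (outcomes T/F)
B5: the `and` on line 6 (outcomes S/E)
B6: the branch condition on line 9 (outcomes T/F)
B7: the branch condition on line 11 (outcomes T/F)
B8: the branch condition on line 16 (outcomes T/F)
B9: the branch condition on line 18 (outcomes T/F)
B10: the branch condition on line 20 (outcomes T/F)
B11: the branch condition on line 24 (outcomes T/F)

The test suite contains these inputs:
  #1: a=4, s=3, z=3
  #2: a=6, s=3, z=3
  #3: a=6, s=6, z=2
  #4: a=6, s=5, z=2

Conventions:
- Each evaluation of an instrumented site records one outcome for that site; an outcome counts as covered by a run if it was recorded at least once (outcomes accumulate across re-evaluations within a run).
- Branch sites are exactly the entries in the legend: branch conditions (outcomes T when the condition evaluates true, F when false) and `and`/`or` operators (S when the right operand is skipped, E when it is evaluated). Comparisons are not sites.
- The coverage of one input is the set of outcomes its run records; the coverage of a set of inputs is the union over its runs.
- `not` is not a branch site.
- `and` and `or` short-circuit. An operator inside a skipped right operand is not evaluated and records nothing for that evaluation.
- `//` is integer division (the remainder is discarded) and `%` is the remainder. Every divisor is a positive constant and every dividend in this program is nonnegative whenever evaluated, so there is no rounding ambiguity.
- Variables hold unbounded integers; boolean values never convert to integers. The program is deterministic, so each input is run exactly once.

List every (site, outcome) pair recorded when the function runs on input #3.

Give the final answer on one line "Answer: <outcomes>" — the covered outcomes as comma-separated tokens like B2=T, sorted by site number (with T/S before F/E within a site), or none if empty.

Event log for input #3 (a=6, s=6, z=2):
  B2->E, B1->T, B7->T, B9->F, B10->F, B11->T
collecting distinct outcomes: B1=T, B2=E, B7=T, B9=F, B10=F, B11=T

Answer: B1=T, B2=E, B7=T, B9=F, B10=F, B11=T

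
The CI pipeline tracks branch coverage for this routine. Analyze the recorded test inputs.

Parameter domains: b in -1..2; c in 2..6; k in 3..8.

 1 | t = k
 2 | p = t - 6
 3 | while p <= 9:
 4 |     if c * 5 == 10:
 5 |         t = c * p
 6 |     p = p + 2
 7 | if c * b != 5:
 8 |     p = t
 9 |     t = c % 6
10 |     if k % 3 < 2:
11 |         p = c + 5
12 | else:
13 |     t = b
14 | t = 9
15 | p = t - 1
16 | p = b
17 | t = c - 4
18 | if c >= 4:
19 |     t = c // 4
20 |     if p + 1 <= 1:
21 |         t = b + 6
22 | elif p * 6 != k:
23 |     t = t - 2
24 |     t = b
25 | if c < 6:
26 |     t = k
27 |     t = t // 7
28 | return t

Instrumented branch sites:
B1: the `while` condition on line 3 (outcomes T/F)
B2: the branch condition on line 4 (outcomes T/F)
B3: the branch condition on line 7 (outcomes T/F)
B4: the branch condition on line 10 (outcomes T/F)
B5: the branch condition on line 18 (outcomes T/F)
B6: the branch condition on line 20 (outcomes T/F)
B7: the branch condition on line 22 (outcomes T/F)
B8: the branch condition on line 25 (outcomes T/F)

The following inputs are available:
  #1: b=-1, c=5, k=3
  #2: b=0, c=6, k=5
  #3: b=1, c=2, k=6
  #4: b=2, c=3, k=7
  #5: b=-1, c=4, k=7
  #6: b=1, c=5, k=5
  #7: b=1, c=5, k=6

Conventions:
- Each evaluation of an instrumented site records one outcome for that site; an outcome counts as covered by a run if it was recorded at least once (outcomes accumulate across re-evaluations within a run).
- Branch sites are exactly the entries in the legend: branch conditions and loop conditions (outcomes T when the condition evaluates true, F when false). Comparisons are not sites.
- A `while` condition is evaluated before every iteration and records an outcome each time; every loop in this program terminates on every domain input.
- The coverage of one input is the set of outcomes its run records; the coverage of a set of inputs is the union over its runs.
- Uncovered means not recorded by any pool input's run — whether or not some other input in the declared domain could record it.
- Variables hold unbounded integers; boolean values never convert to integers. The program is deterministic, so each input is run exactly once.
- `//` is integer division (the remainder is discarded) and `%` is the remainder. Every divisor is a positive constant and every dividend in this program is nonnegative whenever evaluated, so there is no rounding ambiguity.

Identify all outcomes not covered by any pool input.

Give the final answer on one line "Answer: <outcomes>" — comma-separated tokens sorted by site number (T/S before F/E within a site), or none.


input #1 (b=-1, c=5, k=3): events B1->T, B2->F, B1->T, B2->F, B1->T, B2->F, B1->T, B2->F, B1->T, B2->F, B1->T, B2->F, B1->T, B2->F, ...; covers B1=T, B1=F, B2=F, B3=T, B4=T, B5=T, B6=T, B8=T
input #2 (b=0, c=6, k=5): events B1->T, B2->F, B1->T, B2->F, B1->T, B2->F, B1->T, B2->F, B1->T, B2->F, B1->T, B2->F, B1->F, B3->T, ...; covers B1=T, B1=F, B2=F, B3=T, B4=F, B5=T, B6=T, B8=F
input #3 (b=1, c=2, k=6): events B1->T, B2->T, B1->T, B2->T, B1->T, B2->T, B1->T, B2->T, B1->T, B2->T, B1->F, B3->T, B4->T, B5->F, ...; covers B1=T, B1=F, B2=T, B3=T, B4=T, B5=F, B7=F, B8=T
input #4 (b=2, c=3, k=7): events B1->T, B2->F, B1->T, B2->F, B1->T, B2->F, B1->T, B2->F, B1->T, B2->F, B1->F, B3->T, B4->T, B5->F, ...; covers B1=T, B1=F, B2=F, B3=T, B4=T, B5=F, B7=T, B8=T
input #5 (b=-1, c=4, k=7): events B1->T, B2->F, B1->T, B2->F, B1->T, B2->F, B1->T, B2->F, B1->T, B2->F, B1->F, B3->T, B4->T, B5->T, ...; covers B1=T, B1=F, B2=F, B3=T, B4=T, B5=T, B6=T, B8=T
input #6 (b=1, c=5, k=5): events B1->T, B2->F, B1->T, B2->F, B1->T, B2->F, B1->T, B2->F, B1->T, B2->F, B1->T, B2->F, B1->F, B3->F, ...; covers B1=T, B1=F, B2=F, B3=F, B5=T, B6=F, B8=T
input #7 (b=1, c=5, k=6): events B1->T, B2->F, B1->T, B2->F, B1->T, B2->F, B1->T, B2->F, B1->T, B2->F, B1->F, B3->F, B5->T, B6->F, ...; covers B1=T, B1=F, B2=F, B3=F, B5=T, B6=F, B8=T
union over the pool: B1=T, B1=F, B2=T, B2=F, B3=T, B3=F, B4=T, B4=F, B5=T, B5=F, B6=T, B6=F, B7=T, B7=F, B8=T, B8=F
uncovered (0 of 16): none
Answer: none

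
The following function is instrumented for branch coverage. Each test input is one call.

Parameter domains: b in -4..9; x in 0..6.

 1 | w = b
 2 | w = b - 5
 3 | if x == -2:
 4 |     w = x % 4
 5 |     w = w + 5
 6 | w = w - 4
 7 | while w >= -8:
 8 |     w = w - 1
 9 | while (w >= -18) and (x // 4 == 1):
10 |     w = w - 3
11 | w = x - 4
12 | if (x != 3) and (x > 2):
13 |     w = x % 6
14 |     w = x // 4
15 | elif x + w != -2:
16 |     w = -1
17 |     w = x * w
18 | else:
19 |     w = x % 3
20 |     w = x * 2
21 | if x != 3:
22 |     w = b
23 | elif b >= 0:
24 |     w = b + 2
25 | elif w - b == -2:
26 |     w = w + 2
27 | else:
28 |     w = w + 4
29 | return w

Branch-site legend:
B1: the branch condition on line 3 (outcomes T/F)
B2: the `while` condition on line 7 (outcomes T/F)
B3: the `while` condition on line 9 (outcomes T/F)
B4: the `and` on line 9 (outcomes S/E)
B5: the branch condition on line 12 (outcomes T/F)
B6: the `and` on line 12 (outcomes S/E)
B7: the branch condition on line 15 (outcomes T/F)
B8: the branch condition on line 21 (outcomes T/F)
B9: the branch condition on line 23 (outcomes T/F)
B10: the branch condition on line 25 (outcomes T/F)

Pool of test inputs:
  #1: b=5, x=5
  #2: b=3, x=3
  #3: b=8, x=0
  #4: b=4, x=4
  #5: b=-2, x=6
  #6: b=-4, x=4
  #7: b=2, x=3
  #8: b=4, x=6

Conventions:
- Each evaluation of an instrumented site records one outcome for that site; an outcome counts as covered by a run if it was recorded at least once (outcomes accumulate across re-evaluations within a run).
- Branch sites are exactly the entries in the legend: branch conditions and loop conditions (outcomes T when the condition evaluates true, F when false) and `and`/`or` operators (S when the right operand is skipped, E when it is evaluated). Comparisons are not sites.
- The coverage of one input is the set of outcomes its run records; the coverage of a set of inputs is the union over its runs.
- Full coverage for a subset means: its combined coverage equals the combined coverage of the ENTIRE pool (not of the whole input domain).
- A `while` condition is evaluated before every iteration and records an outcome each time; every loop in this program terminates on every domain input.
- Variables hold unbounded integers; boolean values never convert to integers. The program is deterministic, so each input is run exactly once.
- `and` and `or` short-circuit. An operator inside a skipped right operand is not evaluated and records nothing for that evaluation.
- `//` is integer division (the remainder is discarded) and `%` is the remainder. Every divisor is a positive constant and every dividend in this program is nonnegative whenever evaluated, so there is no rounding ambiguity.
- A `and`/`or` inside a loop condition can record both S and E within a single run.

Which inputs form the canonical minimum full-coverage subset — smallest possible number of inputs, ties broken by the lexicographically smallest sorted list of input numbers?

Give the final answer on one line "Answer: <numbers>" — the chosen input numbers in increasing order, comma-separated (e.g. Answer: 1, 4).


run #1 (b=5, x=5) runs B1->F, B2->T, B2->T, B2->T, B2->T, B2->T, B2->F, B4->E, B3->T, B4->E, B3->T, B4->E, B3->T, B4->E, ...; records B1=F, B2=T, B2=F, B3=T, B3=F, B4=S, B4=E, B5=T, B6=E, B8=T
run #2 (b=3, x=3) runs B1->F, B2->T, B2->T, B2->T, B2->F, B4->E, B3->F, B6->S, B5->F, B7->T, B8->F, B9->T; records B1=F, B2=T, B2=F, B3=F, B4=E, B5=F, B6=S, B7=T, B8=F, B9=T
run #3 (b=8, x=0) runs B1->F, B2->T, B2->T, B2->T, B2->T, B2->T, B2->T, B2->T, B2->T, B2->F, B4->E, B3->F, B6->E, B5->F, ...; records B1=F, B2=T, B2=F, B3=F, B4=E, B5=F, B6=E, B7=T, B8=T
run #4 (b=4, x=4) runs B1->F, B2->T, B2->T, B2->T, B2->T, B2->F, B4->E, B3->T, B4->E, B3->T, B4->E, B3->T, B4->E, B3->T, ...; records B1=F, B2=T, B2=F, B3=T, B3=F, B4=S, B4=E, B5=T, B6=E, B8=T
run #5 (b=-2, x=6) runs B1->F, B2->F, B4->E, B3->T, B4->E, B3->T, B4->E, B3->T, B4->S, B3->F, B6->E, B5->T, B8->T; records B1=F, B2=F, B3=T, B3=F, B4=S, B4=E, B5=T, B6=E, B8=T
run #6 (b=-4, x=4) runs B1->F, B2->F, B4->E, B3->T, B4->E, B3->T, B4->S, B3->F, B6->E, B5->T, B8->T; records B1=F, B2=F, B3=T, B3=F, B4=S, B4=E, B5=T, B6=E, B8=T
run #7 (b=2, x=3) runs B1->F, B2->T, B2->T, B2->F, B4->E, B3->F, B6->S, B5->F, B7->T, B8->F, B9->T; records B1=F, B2=T, B2=F, B3=F, B4=E, B5=F, B6=S, B7=T, B8=F, B9=T
run #8 (b=4, x=6) runs B1->F, B2->T, B2->T, B2->T, B2->T, B2->F, B4->E, B3->T, B4->E, B3->T, B4->E, B3->T, B4->E, B3->T, ...; records B1=F, B2=T, B2=F, B3=T, B3=F, B4=S, B4=E, B5=T, B6=E, B8=T
pool-wide coverage (15 outcomes): B1=F, B2=T, B2=F, B3=T, B3=F, B4=S, B4=E, B5=T, B5=F, B6=S, B6=E, B7=T, B8=T, B8=F, B9=T
size 1 is not enough: best union over all size-1 subsets is 10/15
the canonical winner is {1, 2}: size 2, full 15-outcome coverage, earliest index list among size-2 covers
Answer: 1, 2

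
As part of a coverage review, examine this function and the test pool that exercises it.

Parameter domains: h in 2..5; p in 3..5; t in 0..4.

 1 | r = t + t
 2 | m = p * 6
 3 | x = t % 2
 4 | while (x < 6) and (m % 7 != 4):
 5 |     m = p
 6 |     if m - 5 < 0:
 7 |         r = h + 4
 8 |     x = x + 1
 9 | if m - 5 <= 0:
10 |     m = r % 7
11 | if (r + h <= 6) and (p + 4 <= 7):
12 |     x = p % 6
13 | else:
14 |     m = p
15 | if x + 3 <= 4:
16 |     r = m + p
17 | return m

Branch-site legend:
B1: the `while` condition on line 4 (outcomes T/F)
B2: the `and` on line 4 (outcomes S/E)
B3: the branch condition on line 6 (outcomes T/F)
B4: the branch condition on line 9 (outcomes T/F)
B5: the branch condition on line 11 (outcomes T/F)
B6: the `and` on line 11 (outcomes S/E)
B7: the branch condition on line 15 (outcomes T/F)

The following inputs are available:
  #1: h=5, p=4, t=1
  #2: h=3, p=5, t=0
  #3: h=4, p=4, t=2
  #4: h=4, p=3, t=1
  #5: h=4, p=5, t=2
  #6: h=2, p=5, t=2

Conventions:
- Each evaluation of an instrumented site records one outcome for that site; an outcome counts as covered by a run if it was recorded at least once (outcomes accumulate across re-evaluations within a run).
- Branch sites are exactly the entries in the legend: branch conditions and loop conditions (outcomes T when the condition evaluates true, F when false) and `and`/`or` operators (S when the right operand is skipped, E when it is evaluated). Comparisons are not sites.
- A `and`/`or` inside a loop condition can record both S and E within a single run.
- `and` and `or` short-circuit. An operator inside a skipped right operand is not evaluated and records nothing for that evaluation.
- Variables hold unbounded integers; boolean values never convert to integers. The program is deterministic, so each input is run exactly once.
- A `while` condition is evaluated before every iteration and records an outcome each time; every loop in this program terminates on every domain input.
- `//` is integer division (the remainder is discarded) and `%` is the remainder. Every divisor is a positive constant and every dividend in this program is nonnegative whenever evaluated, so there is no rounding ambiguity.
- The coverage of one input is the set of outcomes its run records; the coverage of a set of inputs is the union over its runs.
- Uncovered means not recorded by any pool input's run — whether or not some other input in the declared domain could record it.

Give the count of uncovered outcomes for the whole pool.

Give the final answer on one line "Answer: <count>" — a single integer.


input #1, h=5, p=4, t=1: outcomes B1=T, B1=F, B2=E, B3=T, B4=T, B5=F, B6=S, B7=F
input #2, h=3, p=5, t=0: outcomes B1=T, B1=F, B2=S, B2=E, B3=F, B4=T, B5=F, B6=E, B7=F
input #3, h=4, p=4, t=2: outcomes B1=T, B1=F, B2=E, B3=T, B4=T, B5=F, B6=S, B7=T
input #4, h=4, p=3, t=1: outcomes B1=F, B2=E, B4=F, B5=T, B6=E, B7=F
input #5, h=4, p=5, t=2: outcomes B1=T, B1=F, B2=S, B2=E, B3=F, B4=T, B5=F, B6=S, B7=F
input #6, h=2, p=5, t=2: outcomes B1=T, B1=F, B2=S, B2=E, B3=F, B4=T, B5=F, B6=E, B7=F
union over the pool: B1=T, B1=F, B2=S, B2=E, B3=T, B3=F, B4=T, B4=F, B5=T, B5=F, B6=S, B6=E, B7=T, B7=F
uncovered (0 of 14): none
Answer: 0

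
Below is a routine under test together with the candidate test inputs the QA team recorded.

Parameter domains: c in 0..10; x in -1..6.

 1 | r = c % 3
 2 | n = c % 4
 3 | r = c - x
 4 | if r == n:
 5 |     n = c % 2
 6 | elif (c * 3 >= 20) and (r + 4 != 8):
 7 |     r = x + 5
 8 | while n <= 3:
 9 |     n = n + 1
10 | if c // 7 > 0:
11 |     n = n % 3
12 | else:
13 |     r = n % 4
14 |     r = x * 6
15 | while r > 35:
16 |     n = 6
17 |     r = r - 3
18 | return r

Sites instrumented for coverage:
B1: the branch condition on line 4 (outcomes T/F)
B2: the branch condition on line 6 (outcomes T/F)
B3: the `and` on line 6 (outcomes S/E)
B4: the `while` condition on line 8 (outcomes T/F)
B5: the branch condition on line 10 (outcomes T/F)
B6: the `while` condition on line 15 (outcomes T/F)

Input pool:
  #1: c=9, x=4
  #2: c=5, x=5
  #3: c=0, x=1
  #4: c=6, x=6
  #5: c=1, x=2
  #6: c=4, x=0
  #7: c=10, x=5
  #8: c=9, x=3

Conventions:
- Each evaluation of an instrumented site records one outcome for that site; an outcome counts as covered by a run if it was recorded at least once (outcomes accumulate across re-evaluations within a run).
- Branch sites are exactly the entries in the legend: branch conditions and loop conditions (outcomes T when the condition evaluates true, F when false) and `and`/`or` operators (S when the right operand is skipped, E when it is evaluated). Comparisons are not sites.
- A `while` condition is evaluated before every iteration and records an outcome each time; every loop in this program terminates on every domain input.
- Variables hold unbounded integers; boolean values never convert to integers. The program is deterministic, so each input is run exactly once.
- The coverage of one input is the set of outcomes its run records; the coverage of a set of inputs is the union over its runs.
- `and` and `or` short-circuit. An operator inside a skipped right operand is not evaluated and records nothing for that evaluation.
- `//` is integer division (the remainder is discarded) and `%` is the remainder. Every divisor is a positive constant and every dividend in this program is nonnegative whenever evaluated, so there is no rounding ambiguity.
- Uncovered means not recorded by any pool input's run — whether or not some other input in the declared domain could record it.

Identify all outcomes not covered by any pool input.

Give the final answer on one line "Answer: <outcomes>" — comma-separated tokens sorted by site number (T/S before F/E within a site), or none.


test 1 (c=9, x=4) fires B1->F, B3->E, B2->T, B4->T, B4->T, B4->T, B4->F, B5->T, B6->F; hits B1=F, B2=T, B3=E, B4=T, B4=F, B5=T, B6=F
test 2 (c=5, x=5) fires B1->F, B3->S, B2->F, B4->T, B4->T, B4->T, B4->F, B5->F, B6->F; hits B1=F, B2=F, B3=S, B4=T, B4=F, B5=F, B6=F
test 3 (c=0, x=1) fires B1->F, B3->S, B2->F, B4->T, B4->T, B4->T, B4->T, B4->F, B5->F, B6->F; hits B1=F, B2=F, B3=S, B4=T, B4=F, B5=F, B6=F
test 4 (c=6, x=6) fires B1->F, B3->S, B2->F, B4->T, B4->T, B4->F, B5->F, B6->T, B6->F; hits B1=F, B2=F, B3=S, B4=T, B4=F, B5=F, B6=T, B6=F
test 5 (c=1, x=2) fires B1->F, B3->S, B2->F, B4->T, B4->T, B4->T, B4->F, B5->F, B6->F; hits B1=F, B2=F, B3=S, B4=T, B4=F, B5=F, B6=F
test 6 (c=4, x=0) fires B1->F, B3->S, B2->F, B4->T, B4->T, B4->T, B4->T, B4->F, B5->F, B6->F; hits B1=F, B2=F, B3=S, B4=T, B4=F, B5=F, B6=F
test 7 (c=10, x=5) fires B1->F, B3->E, B2->T, B4->T, B4->T, B4->F, B5->T, B6->F; hits B1=F, B2=T, B3=E, B4=T, B4=F, B5=T, B6=F
test 8 (c=9, x=3) fires B1->F, B3->E, B2->T, B4->T, B4->T, B4->T, B4->F, B5->T, B6->F; hits B1=F, B2=T, B3=E, B4=T, B4=F, B5=T, B6=F
union over the pool: B1=F, B2=T, B2=F, B3=S, B3=E, B4=T, B4=F, B5=T, B5=F, B6=T, B6=F
uncovered (1 of 12): B1=T
Answer: B1=T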